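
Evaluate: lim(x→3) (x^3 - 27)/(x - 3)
This is a standard limit.

Factor or rationalize the expression:
  lim(x→3) (x^3 - 27)/(x - 3) = 27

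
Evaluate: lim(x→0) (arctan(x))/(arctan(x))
This is a 0/0 indeterminate form.

Apply L'Hôpital's rule: differentiate numerator and denominator separately.
  f(x) = atan(x)   ⇒   f'(x) = 1/(x^2 + 1)
  g(x) = atan(x)   ⇒   g'(x) = 1/(x^2 + 1)
  lim(x→0) f'(x)/g'(x) = lim(x→0) (1/(x^2 + 1))/(1/(x^2 + 1))
  = 1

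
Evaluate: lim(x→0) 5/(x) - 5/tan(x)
This is an ∞-∞ indeterminate form.

Combine fractions or rationalize to convert ∞-∞ to 0/0 form:
  lim(x→0) 5/(x) - 5/tan(x) = 0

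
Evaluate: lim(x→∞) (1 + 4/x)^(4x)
This is an exponential indeterminate form.

For exponential indeterminate forms, take the natural log:
  Let L = lim(x→∞) (1 + 4/x)^(4x)
  Then ln(L) = lim(x→∞) [exponent × ln(base)]
  Evaluate using L'Hôpital or standard limits, then exponentiate.
  L = e^(16)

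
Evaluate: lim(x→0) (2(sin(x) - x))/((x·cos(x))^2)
This is a 0/0 indeterminate form.

Apply L'Hôpital's rule: differentiate numerator and denominator separately.
  f(x) = -2·x + 2·sin(x)   ⇒   f'(x) = 2·cos(x) - 2
  g(x) = x^2·cos(x)^2   ⇒   g'(x) = -2·x^2·sin(x)·cos(x) + 2·x·cos(x)^2
  lim(x→0) f'(x)/g'(x) = lim(x→0) (2·cos(x) - 2)/(-2·x^2·sin(x)·cos(x) + 2·x·cos(x)^2)
  = 0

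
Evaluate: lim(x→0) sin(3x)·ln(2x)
This is a 0·∞ indeterminate form.

Rewrite 0·∞ as a quotient (0/0 or ∞/∞ form), then apply L'Hôpital's rule:
  lim(x→0) sin(3x)·ln(2x) = 0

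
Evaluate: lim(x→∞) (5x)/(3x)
This is an ∞/∞ indeterminate form.

Apply L'Hôpital's rule: differentiate numerator and denominator separately.
  f(x) = 5·x   ⇒   f'(x) = 5
  g(x) = 3·x   ⇒   g'(x) = 3
  lim(x→∞) f'(x)/g'(x) = lim(x→∞) (5)/(3)
  = 5/3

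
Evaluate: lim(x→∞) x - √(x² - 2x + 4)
This is an ∞-∞ indeterminate form.

Combine fractions or rationalize to convert ∞-∞ to 0/0 form:
  lim(x→∞) x - √(x² - 2x + 4) = 1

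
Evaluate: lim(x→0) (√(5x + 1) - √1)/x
This is a standard limit.

Factor or rationalize the expression:
  lim(x→0) (√(5x + 1) - √1)/x = 5/2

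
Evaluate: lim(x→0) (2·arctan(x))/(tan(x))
This is a 0/0 indeterminate form.

Apply L'Hôpital's rule: differentiate numerator and denominator separately.
  f(x) = 2·atan(x)   ⇒   f'(x) = 2/(x^2 + 1)
  g(x) = tan(x)   ⇒   g'(x) = tan(x)^2 + 1
  lim(x→0) f'(x)/g'(x) = lim(x→0) (2/(x^2 + 1))/(tan(x)^2 + 1)
  = 2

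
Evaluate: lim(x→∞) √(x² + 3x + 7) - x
This is an ∞-∞ indeterminate form.

Combine fractions or rationalize to convert ∞-∞ to 0/0 form:
  lim(x→∞) √(x² + 3x + 7) - x = 3/2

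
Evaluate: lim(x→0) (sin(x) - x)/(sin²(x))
This is a 0/0 indeterminate form.

Apply L'Hôpital's rule: differentiate numerator and denominator separately.
  f(x) = -x + sin(x)   ⇒   f'(x) = cos(x) - 1
  g(x) = sin(x)^2   ⇒   g'(x) = 2·sin(x)·cos(x)
  lim(x→0) f'(x)/g'(x) = lim(x→0) (cos(x) - 1)/(2·sin(x)·cos(x))
  = 0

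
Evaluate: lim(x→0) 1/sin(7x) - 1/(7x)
This is an ∞-∞ indeterminate form.

Combine fractions or rationalize to convert ∞-∞ to 0/0 form:
  lim(x→0) 1/sin(7x) - 1/(7x) = 0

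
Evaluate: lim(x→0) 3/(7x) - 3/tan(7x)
This is an ∞-∞ indeterminate form.

Combine fractions or rationalize to convert ∞-∞ to 0/0 form:
  lim(x→0) 3/(7x) - 3/tan(7x) = 0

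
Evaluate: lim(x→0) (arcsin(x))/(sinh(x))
This is a 0/0 indeterminate form.

Apply L'Hôpital's rule: differentiate numerator and denominator separately.
  f(x) = asin(x)   ⇒   f'(x) = 1/sqrt(1 - x^2)
  g(x) = sinh(x)   ⇒   g'(x) = cosh(x)
  lim(x→0) f'(x)/g'(x) = lim(x→0) (1/sqrt(1 - x^2))/(cosh(x))
  = 1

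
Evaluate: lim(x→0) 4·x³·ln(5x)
This is a 0·∞ indeterminate form.

Rewrite 0·∞ as a quotient (0/0 or ∞/∞ form), then apply L'Hôpital's rule:
  lim(x→0) 4·x³·ln(5x) = 0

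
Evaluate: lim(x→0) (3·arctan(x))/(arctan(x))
This is a 0/0 indeterminate form.

Apply L'Hôpital's rule: differentiate numerator and denominator separately.
  f(x) = 3·atan(x)   ⇒   f'(x) = 3/(x^2 + 1)
  g(x) = atan(x)   ⇒   g'(x) = 1/(x^2 + 1)
  lim(x→0) f'(x)/g'(x) = lim(x→0) (3/(x^2 + 1))/(1/(x^2 + 1))
  = 3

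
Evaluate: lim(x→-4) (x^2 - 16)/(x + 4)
This is a standard limit.

Factor or rationalize the expression:
  lim(x→-4) (x^2 - 16)/(x + 4) = -8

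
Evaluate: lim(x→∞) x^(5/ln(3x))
This is an exponential indeterminate form.

For exponential indeterminate forms, take the natural log:
  Let L = lim(x→∞) x^(5/ln(3x))
  Then ln(L) = lim(x→∞) [exponent × ln(base)]
  Evaluate using L'Hôpital or standard limits, then exponentiate.
  L = e^(5)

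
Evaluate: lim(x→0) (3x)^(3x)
This is an exponential indeterminate form.

For exponential indeterminate forms, take the natural log:
  Let L = lim(x→0) (3x)^(3x)
  Then ln(L) = lim(x→0) [exponent × ln(base)]
  Evaluate using L'Hôpital or standard limits, then exponentiate.
  L = 1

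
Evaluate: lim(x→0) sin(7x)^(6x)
This is an exponential indeterminate form.

For exponential indeterminate forms, take the natural log:
  Let L = lim(x→0) sin(7x)^(6x)
  Then ln(L) = lim(x→0) [exponent × ln(base)]
  Evaluate using L'Hôpital or standard limits, then exponentiate.
  L = 1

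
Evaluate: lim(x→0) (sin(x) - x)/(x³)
This is a 0/0 indeterminate form.

Apply L'Hôpital's rule: differentiate numerator and denominator separately.
  f(x) = -x + sin(x)   ⇒   f'(x) = cos(x) - 1
  g(x) = x^3   ⇒   g'(x) = 3·x^2
  lim(x→0) f'(x)/g'(x) = lim(x→0) (cos(x) - 1)/(3·x^2)
  = -1/6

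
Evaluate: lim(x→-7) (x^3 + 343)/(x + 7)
This is a standard limit.

Factor or rationalize the expression:
  lim(x→-7) (x^3 + 343)/(x + 7) = 147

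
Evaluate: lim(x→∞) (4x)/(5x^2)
This is an ∞/∞ indeterminate form.

Apply L'Hôpital's rule: differentiate numerator and denominator separately.
  f(x) = 4·x   ⇒   f'(x) = 4
  g(x) = 5·x^2   ⇒   g'(x) = 10·x
  lim(x→∞) f'(x)/g'(x) = lim(x→∞) (4)/(10·x)
  = 0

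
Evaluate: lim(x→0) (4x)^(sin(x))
This is an exponential indeterminate form.

For exponential indeterminate forms, take the natural log:
  Let L = lim(x→0) (4x)^(sin(x))
  Then ln(L) = lim(x→0) [exponent × ln(base)]
  Evaluate using L'Hôpital or standard limits, then exponentiate.
  L = 1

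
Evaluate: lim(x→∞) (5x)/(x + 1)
This is an ∞/∞ indeterminate form.

Apply L'Hôpital's rule: differentiate numerator and denominator separately.
  f(x) = 5·x   ⇒   f'(x) = 5
  g(x) = x + 1   ⇒   g'(x) = 1
  lim(x→∞) f'(x)/g'(x) = lim(x→∞) (5)/(1)
  = 5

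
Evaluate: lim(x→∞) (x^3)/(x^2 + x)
This is an ∞/∞ indeterminate form.

Apply L'Hôpital's rule: differentiate numerator and denominator separately.
  f(x) = x^3   ⇒   f'(x) = 3·x^2
  g(x) = x^2 + x   ⇒   g'(x) = 2·x + 1
  lim(x→∞) f'(x)/g'(x) = lim(x→∞) (3·x^2)/(2·x + 1)
  = ∞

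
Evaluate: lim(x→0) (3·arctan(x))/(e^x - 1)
This is a 0/0 indeterminate form.

Apply L'Hôpital's rule: differentiate numerator and denominator separately.
  f(x) = 3·atan(x)   ⇒   f'(x) = 3/(x^2 + 1)
  g(x) = e^(x) - 1   ⇒   g'(x) = e^(x)
  lim(x→0) f'(x)/g'(x) = lim(x→0) (3/(x^2 + 1))/(e^(x))
  = 3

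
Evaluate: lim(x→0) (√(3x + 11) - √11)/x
This is a standard limit.

Factor or rationalize the expression:
  lim(x→0) (√(3x + 11) - √11)/x = 3·sqrt(11)/22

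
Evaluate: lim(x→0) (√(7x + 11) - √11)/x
This is a standard limit.

Factor or rationalize the expression:
  lim(x→0) (√(7x + 11) - √11)/x = 7·sqrt(11)/22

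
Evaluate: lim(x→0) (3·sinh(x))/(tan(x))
This is a 0/0 indeterminate form.

Apply L'Hôpital's rule: differentiate numerator and denominator separately.
  f(x) = 3·sinh(x)   ⇒   f'(x) = 3·cosh(x)
  g(x) = tan(x)   ⇒   g'(x) = tan(x)^2 + 1
  lim(x→0) f'(x)/g'(x) = lim(x→0) (3·cosh(x))/(tan(x)^2 + 1)
  = 3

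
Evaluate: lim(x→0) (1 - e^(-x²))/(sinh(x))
This is a 0/0 indeterminate form.

Apply L'Hôpital's rule: differentiate numerator and denominator separately.
  f(x) = 1 - e^(-x^2)   ⇒   f'(x) = 2·x·e^(-x^2)
  g(x) = sinh(x)   ⇒   g'(x) = cosh(x)
  lim(x→0) f'(x)/g'(x) = lim(x→0) (2·x·e^(-x^2))/(cosh(x))
  = 0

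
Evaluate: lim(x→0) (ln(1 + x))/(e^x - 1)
This is a 0/0 indeterminate form.

Apply L'Hôpital's rule: differentiate numerator and denominator separately.
  f(x) = ln(x + 1)   ⇒   f'(x) = 1/(x + 1)
  g(x) = e^(x) - 1   ⇒   g'(x) = e^(x)
  lim(x→0) f'(x)/g'(x) = lim(x→0) (1/(x + 1))/(e^(x))
  = 1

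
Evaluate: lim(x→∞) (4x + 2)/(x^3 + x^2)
This is an ∞/∞ indeterminate form.

Apply L'Hôpital's rule: differentiate numerator and denominator separately.
  f(x) = 4·x + 2   ⇒   f'(x) = 4
  g(x) = x^3 + x^2   ⇒   g'(x) = 3·x^2 + 2·x
  lim(x→∞) f'(x)/g'(x) = lim(x→∞) (4)/(3·x^2 + 2·x)
  = 0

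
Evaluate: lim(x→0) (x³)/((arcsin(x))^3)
This is a 0/0 indeterminate form.

Apply L'Hôpital's rule: differentiate numerator and denominator separately.
  f(x) = x^3   ⇒   f'(x) = 3·x^2
  g(x) = asin(x)^3   ⇒   g'(x) = 3·asin(x)^2/sqrt(1 - x^2)
  lim(x→0) f'(x)/g'(x) = lim(x→0) (3·x^2)/(3·asin(x)^2/sqrt(1 - x^2))
  = 1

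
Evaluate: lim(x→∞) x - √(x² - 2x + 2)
This is an ∞-∞ indeterminate form.

Combine fractions or rationalize to convert ∞-∞ to 0/0 form:
  lim(x→∞) x - √(x² - 2x + 2) = 1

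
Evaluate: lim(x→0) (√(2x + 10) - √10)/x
This is a standard limit.

Factor or rationalize the expression:
  lim(x→0) (√(2x + 10) - √10)/x = sqrt(10)/10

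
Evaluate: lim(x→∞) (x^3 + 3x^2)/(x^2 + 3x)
This is an ∞/∞ indeterminate form.

Apply L'Hôpital's rule: differentiate numerator and denominator separately.
  f(x) = x^3 + 3·x^2   ⇒   f'(x) = 3·x^2 + 6·x
  g(x) = x^2 + 3·x   ⇒   g'(x) = 2·x + 3
  lim(x→∞) f'(x)/g'(x) = lim(x→∞) (3·x^2 + 6·x)/(2·x + 3)
  = ∞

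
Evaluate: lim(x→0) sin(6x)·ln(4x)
This is a 0·∞ indeterminate form.

Rewrite 0·∞ as a quotient (0/0 or ∞/∞ form), then apply L'Hôpital's rule:
  lim(x→0) sin(6x)·ln(4x) = 0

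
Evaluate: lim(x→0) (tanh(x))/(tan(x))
This is a 0/0 indeterminate form.

Apply L'Hôpital's rule: differentiate numerator and denominator separately.
  f(x) = tanh(x)   ⇒   f'(x) = 1 - tanh(x)^2
  g(x) = tan(x)   ⇒   g'(x) = tan(x)^2 + 1
  lim(x→0) f'(x)/g'(x) = lim(x→0) (1 - tanh(x)^2)/(tan(x)^2 + 1)
  = 1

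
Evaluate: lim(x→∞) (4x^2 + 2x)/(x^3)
This is an ∞/∞ indeterminate form.

Apply L'Hôpital's rule: differentiate numerator and denominator separately.
  f(x) = 4·x^2 + 2·x   ⇒   f'(x) = 8·x + 2
  g(x) = x^3   ⇒   g'(x) = 3·x^2
  lim(x→∞) f'(x)/g'(x) = lim(x→∞) (8·x + 2)/(3·x^2)
  = 0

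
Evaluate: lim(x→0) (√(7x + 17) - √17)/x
This is a standard limit.

Factor or rationalize the expression:
  lim(x→0) (√(7x + 17) - √17)/x = 7·sqrt(17)/34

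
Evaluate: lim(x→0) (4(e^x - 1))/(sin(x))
This is a 0/0 indeterminate form.

Apply L'Hôpital's rule: differentiate numerator and denominator separately.
  f(x) = 4·e^(x) - 4   ⇒   f'(x) = 4·e^(x)
  g(x) = sin(x)   ⇒   g'(x) = cos(x)
  lim(x→0) f'(x)/g'(x) = lim(x→0) (4·e^(x))/(cos(x))
  = 4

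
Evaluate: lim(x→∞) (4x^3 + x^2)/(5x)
This is an ∞/∞ indeterminate form.

Apply L'Hôpital's rule: differentiate numerator and denominator separately.
  f(x) = 4·x^3 + x^2   ⇒   f'(x) = 12·x^2 + 2·x
  g(x) = 5·x   ⇒   g'(x) = 5
  lim(x→∞) f'(x)/g'(x) = lim(x→∞) (12·x^2 + 2·x)/(5)
  = ∞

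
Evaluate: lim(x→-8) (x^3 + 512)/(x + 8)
This is a standard limit.

Factor or rationalize the expression:
  lim(x→-8) (x^3 + 512)/(x + 8) = 192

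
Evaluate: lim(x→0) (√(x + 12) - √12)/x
This is a standard limit.

Factor or rationalize the expression:
  lim(x→0) (√(x + 12) - √12)/x = sqrt(3)/12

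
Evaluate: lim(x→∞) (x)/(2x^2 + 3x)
This is an ∞/∞ indeterminate form.

Apply L'Hôpital's rule: differentiate numerator and denominator separately.
  f(x) = x   ⇒   f'(x) = 1
  g(x) = 2·x^2 + 3·x   ⇒   g'(x) = 4·x + 3
  lim(x→∞) f'(x)/g'(x) = lim(x→∞) (1)/(4·x + 3)
  = 0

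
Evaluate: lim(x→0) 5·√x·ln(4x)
This is a 0·∞ indeterminate form.

Rewrite 0·∞ as a quotient (0/0 or ∞/∞ form), then apply L'Hôpital's rule:
  lim(x→0) 5·√x·ln(4x) = 0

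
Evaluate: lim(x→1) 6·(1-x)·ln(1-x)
This is a 0·∞ indeterminate form.

Rewrite 0·∞ as a quotient (0/0 or ∞/∞ form), then apply L'Hôpital's rule:
  lim(x→1) 6·(1-x)·ln(1-x) = 0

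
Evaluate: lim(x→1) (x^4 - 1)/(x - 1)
This is a standard limit.

Factor or rationalize the expression:
  lim(x→1) (x^4 - 1)/(x - 1) = 4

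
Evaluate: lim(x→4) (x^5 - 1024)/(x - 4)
This is a standard limit.

Factor or rationalize the expression:
  lim(x→4) (x^5 - 1024)/(x - 4) = 1280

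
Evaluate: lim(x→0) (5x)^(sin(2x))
This is an exponential indeterminate form.

For exponential indeterminate forms, take the natural log:
  Let L = lim(x→0) (5x)^(sin(2x))
  Then ln(L) = lim(x→0) [exponent × ln(base)]
  Evaluate using L'Hôpital or standard limits, then exponentiate.
  L = 1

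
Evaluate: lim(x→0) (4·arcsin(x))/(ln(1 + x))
This is a 0/0 indeterminate form.

Apply L'Hôpital's rule: differentiate numerator and denominator separately.
  f(x) = 4·asin(x)   ⇒   f'(x) = 4/sqrt(1 - x^2)
  g(x) = ln(x + 1)   ⇒   g'(x) = 1/(x + 1)
  lim(x→0) f'(x)/g'(x) = lim(x→0) (4/sqrt(1 - x^2))/(1/(x + 1))
  = 4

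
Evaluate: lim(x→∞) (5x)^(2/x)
This is an exponential indeterminate form.

For exponential indeterminate forms, take the natural log:
  Let L = lim(x→∞) (5x)^(2/x)
  Then ln(L) = lim(x→∞) [exponent × ln(base)]
  Evaluate using L'Hôpital or standard limits, then exponentiate.
  L = 1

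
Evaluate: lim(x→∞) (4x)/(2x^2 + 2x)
This is an ∞/∞ indeterminate form.

Apply L'Hôpital's rule: differentiate numerator and denominator separately.
  f(x) = 4·x   ⇒   f'(x) = 4
  g(x) = 2·x^2 + 2·x   ⇒   g'(x) = 4·x + 2
  lim(x→∞) f'(x)/g'(x) = lim(x→∞) (4)/(4·x + 2)
  = 0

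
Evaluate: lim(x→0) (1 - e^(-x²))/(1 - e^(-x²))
This is a 0/0 indeterminate form.

Apply L'Hôpital's rule: differentiate numerator and denominator separately.
  f(x) = 1 - e^(-x^2)   ⇒   f'(x) = 2·x·e^(-x^2)
  g(x) = 1 - e^(-x^2)   ⇒   g'(x) = 2·x·e^(-x^2)
  lim(x→0) f'(x)/g'(x) = lim(x→0) (2·x·e^(-x^2))/(2·x·e^(-x^2))
  = 1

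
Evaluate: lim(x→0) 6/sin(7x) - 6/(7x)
This is an ∞-∞ indeterminate form.

Combine fractions or rationalize to convert ∞-∞ to 0/0 form:
  lim(x→0) 6/sin(7x) - 6/(7x) = 0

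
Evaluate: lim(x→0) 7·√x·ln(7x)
This is a 0·∞ indeterminate form.

Rewrite 0·∞ as a quotient (0/0 or ∞/∞ form), then apply L'Hôpital's rule:
  lim(x→0) 7·√x·ln(7x) = 0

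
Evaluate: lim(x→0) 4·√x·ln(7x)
This is a 0·∞ indeterminate form.

Rewrite 0·∞ as a quotient (0/0 or ∞/∞ form), then apply L'Hôpital's rule:
  lim(x→0) 4·√x·ln(7x) = 0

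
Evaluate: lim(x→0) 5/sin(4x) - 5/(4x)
This is an ∞-∞ indeterminate form.

Combine fractions or rationalize to convert ∞-∞ to 0/0 form:
  lim(x→0) 5/sin(4x) - 5/(4x) = 0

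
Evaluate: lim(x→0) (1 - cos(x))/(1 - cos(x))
This is a 0/0 indeterminate form.

Apply L'Hôpital's rule: differentiate numerator and denominator separately.
  f(x) = 1 - cos(x)   ⇒   f'(x) = sin(x)
  g(x) = 1 - cos(x)   ⇒   g'(x) = sin(x)
  lim(x→0) f'(x)/g'(x) = lim(x→0) (sin(x))/(sin(x))
  = 1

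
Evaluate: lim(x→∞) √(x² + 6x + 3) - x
This is an ∞-∞ indeterminate form.

Combine fractions or rationalize to convert ∞-∞ to 0/0 form:
  lim(x→∞) √(x² + 6x + 3) - x = 3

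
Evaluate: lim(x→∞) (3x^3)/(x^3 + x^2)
This is an ∞/∞ indeterminate form.

Apply L'Hôpital's rule: differentiate numerator and denominator separately.
  f(x) = 3·x^3   ⇒   f'(x) = 9·x^2
  g(x) = x^3 + x^2   ⇒   g'(x) = 3·x^2 + 2·x
  lim(x→∞) f'(x)/g'(x) = lim(x→∞) (9·x^2)/(3·x^2 + 2·x)
  = 3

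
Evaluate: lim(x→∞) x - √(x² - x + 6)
This is an ∞-∞ indeterminate form.

Combine fractions or rationalize to convert ∞-∞ to 0/0 form:
  lim(x→∞) x - √(x² - x + 6) = 1/2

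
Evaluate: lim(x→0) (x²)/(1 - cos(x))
This is a 0/0 indeterminate form.

Apply L'Hôpital's rule: differentiate numerator and denominator separately.
  f(x) = x^2   ⇒   f'(x) = 2·x
  g(x) = 1 - cos(x)   ⇒   g'(x) = sin(x)
  lim(x→0) f'(x)/g'(x) = lim(x→0) (2·x)/(sin(x))
  = 2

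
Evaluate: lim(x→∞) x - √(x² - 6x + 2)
This is an ∞-∞ indeterminate form.

Combine fractions or rationalize to convert ∞-∞ to 0/0 form:
  lim(x→∞) x - √(x² - 6x + 2) = 3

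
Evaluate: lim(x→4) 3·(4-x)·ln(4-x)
This is a 0·∞ indeterminate form.

Rewrite 0·∞ as a quotient (0/0 or ∞/∞ form), then apply L'Hôpital's rule:
  lim(x→4) 3·(4-x)·ln(4-x) = 0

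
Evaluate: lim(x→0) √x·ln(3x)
This is a 0·∞ indeterminate form.

Rewrite 0·∞ as a quotient (0/0 or ∞/∞ form), then apply L'Hôpital's rule:
  lim(x→0) √x·ln(3x) = 0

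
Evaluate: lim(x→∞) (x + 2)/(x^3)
This is an ∞/∞ indeterminate form.

Apply L'Hôpital's rule: differentiate numerator and denominator separately.
  f(x) = x + 2   ⇒   f'(x) = 1
  g(x) = x^3   ⇒   g'(x) = 3·x^2
  lim(x→∞) f'(x)/g'(x) = lim(x→∞) (1)/(3·x^2)
  = 0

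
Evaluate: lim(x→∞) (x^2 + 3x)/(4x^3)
This is an ∞/∞ indeterminate form.

Apply L'Hôpital's rule: differentiate numerator and denominator separately.
  f(x) = x^2 + 3·x   ⇒   f'(x) = 2·x + 3
  g(x) = 4·x^3   ⇒   g'(x) = 12·x^2
  lim(x→∞) f'(x)/g'(x) = lim(x→∞) (2·x + 3)/(12·x^2)
  = 0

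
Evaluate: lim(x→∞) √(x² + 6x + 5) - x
This is an ∞-∞ indeterminate form.

Combine fractions or rationalize to convert ∞-∞ to 0/0 form:
  lim(x→∞) √(x² + 6x + 5) - x = 3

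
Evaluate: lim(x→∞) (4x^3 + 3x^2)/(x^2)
This is an ∞/∞ indeterminate form.

Apply L'Hôpital's rule: differentiate numerator and denominator separately.
  f(x) = 4·x^3 + 3·x^2   ⇒   f'(x) = 12·x^2 + 6·x
  g(x) = x^2   ⇒   g'(x) = 2·x
  lim(x→∞) f'(x)/g'(x) = lim(x→∞) (12·x^2 + 6·x)/(2·x)
  = ∞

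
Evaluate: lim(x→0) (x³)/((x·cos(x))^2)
This is a 0/0 indeterminate form.

Apply L'Hôpital's rule: differentiate numerator and denominator separately.
  f(x) = x^3   ⇒   f'(x) = 3·x^2
  g(x) = x^2·cos(x)^2   ⇒   g'(x) = -2·x^2·sin(x)·cos(x) + 2·x·cos(x)^2
  lim(x→0) f'(x)/g'(x) = lim(x→0) (3·x^2)/(-2·x^2·sin(x)·cos(x) + 2·x·cos(x)^2)
  = 0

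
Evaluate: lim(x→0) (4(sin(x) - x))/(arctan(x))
This is a 0/0 indeterminate form.

Apply L'Hôpital's rule: differentiate numerator and denominator separately.
  f(x) = -4·x + 4·sin(x)   ⇒   f'(x) = 4·cos(x) - 4
  g(x) = atan(x)   ⇒   g'(x) = 1/(x^2 + 1)
  lim(x→0) f'(x)/g'(x) = lim(x→0) (4·cos(x) - 4)/(1/(x^2 + 1))
  = 0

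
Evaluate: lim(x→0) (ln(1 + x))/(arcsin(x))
This is a 0/0 indeterminate form.

Apply L'Hôpital's rule: differentiate numerator and denominator separately.
  f(x) = ln(x + 1)   ⇒   f'(x) = 1/(x + 1)
  g(x) = asin(x)   ⇒   g'(x) = 1/sqrt(1 - x^2)
  lim(x→0) f'(x)/g'(x) = lim(x→0) (1/(x + 1))/(1/sqrt(1 - x^2))
  = 1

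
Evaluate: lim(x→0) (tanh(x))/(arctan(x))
This is a 0/0 indeterminate form.

Apply L'Hôpital's rule: differentiate numerator and denominator separately.
  f(x) = tanh(x)   ⇒   f'(x) = 1 - tanh(x)^2
  g(x) = atan(x)   ⇒   g'(x) = 1/(x^2 + 1)
  lim(x→0) f'(x)/g'(x) = lim(x→0) (1 - tanh(x)^2)/(1/(x^2 + 1))
  = 1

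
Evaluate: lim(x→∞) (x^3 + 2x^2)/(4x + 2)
This is an ∞/∞ indeterminate form.

Apply L'Hôpital's rule: differentiate numerator and denominator separately.
  f(x) = x^3 + 2·x^2   ⇒   f'(x) = 3·x^2 + 4·x
  g(x) = 4·x + 2   ⇒   g'(x) = 4
  lim(x→∞) f'(x)/g'(x) = lim(x→∞) (3·x^2 + 4·x)/(4)
  = ∞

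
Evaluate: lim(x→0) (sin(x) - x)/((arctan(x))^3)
This is a 0/0 indeterminate form.

Apply L'Hôpital's rule: differentiate numerator and denominator separately.
  f(x) = -x + sin(x)   ⇒   f'(x) = cos(x) - 1
  g(x) = atan(x)^3   ⇒   g'(x) = 3·atan(x)^2/(x^2 + 1)
  lim(x→0) f'(x)/g'(x) = lim(x→0) (cos(x) - 1)/(3·atan(x)^2/(x^2 + 1))
  = -1/6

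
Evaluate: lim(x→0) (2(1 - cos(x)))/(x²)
This is a 0/0 indeterminate form.

Apply L'Hôpital's rule: differentiate numerator and denominator separately.
  f(x) = 2 - 2·cos(x)   ⇒   f'(x) = 2·sin(x)
  g(x) = x^2   ⇒   g'(x) = 2·x
  lim(x→0) f'(x)/g'(x) = lim(x→0) (2·sin(x))/(2·x)
  = 1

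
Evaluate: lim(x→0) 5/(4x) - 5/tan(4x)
This is an ∞-∞ indeterminate form.

Combine fractions or rationalize to convert ∞-∞ to 0/0 form:
  lim(x→0) 5/(4x) - 5/tan(4x) = 0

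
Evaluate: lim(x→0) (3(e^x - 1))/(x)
This is a 0/0 indeterminate form.

Apply L'Hôpital's rule: differentiate numerator and denominator separately.
  f(x) = 3·e^(x) - 3   ⇒   f'(x) = 3·e^(x)
  g(x) = x   ⇒   g'(x) = 1
  lim(x→0) f'(x)/g'(x) = lim(x→0) (3·e^(x))/(1)
  = 3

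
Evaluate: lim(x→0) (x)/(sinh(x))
This is a 0/0 indeterminate form.

Apply L'Hôpital's rule: differentiate numerator and denominator separately.
  f(x) = x   ⇒   f'(x) = 1
  g(x) = sinh(x)   ⇒   g'(x) = cosh(x)
  lim(x→0) f'(x)/g'(x) = lim(x→0) (1)/(cosh(x))
  = 1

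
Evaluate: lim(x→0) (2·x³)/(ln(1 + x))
This is a 0/0 indeterminate form.

Apply L'Hôpital's rule: differentiate numerator and denominator separately.
  f(x) = 2·x^3   ⇒   f'(x) = 6·x^2
  g(x) = ln(x + 1)   ⇒   g'(x) = 1/(x + 1)
  lim(x→0) f'(x)/g'(x) = lim(x→0) (6·x^2)/(1/(x + 1))
  = 0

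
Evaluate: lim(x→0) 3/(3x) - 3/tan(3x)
This is an ∞-∞ indeterminate form.

Combine fractions or rationalize to convert ∞-∞ to 0/0 form:
  lim(x→0) 3/(3x) - 3/tan(3x) = 0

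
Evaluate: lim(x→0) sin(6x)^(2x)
This is an exponential indeterminate form.

For exponential indeterminate forms, take the natural log:
  Let L = lim(x→0) sin(6x)^(2x)
  Then ln(L) = lim(x→0) [exponent × ln(base)]
  Evaluate using L'Hôpital or standard limits, then exponentiate.
  L = 1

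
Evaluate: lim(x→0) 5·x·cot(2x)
This is a 0·∞ indeterminate form.

Rewrite 0·∞ as a quotient (0/0 or ∞/∞ form), then apply L'Hôpital's rule:
  lim(x→0) 5·x·cot(2x) = 5/2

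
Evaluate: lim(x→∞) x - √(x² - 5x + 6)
This is an ∞-∞ indeterminate form.

Combine fractions or rationalize to convert ∞-∞ to 0/0 form:
  lim(x→∞) x - √(x² - 5x + 6) = 5/2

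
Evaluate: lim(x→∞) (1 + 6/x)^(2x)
This is an exponential indeterminate form.

For exponential indeterminate forms, take the natural log:
  Let L = lim(x→∞) (1 + 6/x)^(2x)
  Then ln(L) = lim(x→∞) [exponent × ln(base)]
  Evaluate using L'Hôpital or standard limits, then exponentiate.
  L = e^(12)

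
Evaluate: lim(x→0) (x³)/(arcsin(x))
This is a 0/0 indeterminate form.

Apply L'Hôpital's rule: differentiate numerator and denominator separately.
  f(x) = x^3   ⇒   f'(x) = 3·x^2
  g(x) = asin(x)   ⇒   g'(x) = 1/sqrt(1 - x^2)
  lim(x→0) f'(x)/g'(x) = lim(x→0) (3·x^2)/(1/sqrt(1 - x^2))
  = 0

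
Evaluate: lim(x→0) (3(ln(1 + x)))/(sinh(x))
This is a 0/0 indeterminate form.

Apply L'Hôpital's rule: differentiate numerator and denominator separately.
  f(x) = 3·ln(x + 1)   ⇒   f'(x) = 3/(x + 1)
  g(x) = sinh(x)   ⇒   g'(x) = cosh(x)
  lim(x→0) f'(x)/g'(x) = lim(x→0) (3/(x + 1))/(cosh(x))
  = 3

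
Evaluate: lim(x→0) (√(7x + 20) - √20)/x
This is a standard limit.

Factor or rationalize the expression:
  lim(x→0) (√(7x + 20) - √20)/x = 7·sqrt(5)/20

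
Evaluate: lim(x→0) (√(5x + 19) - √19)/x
This is a standard limit.

Factor or rationalize the expression:
  lim(x→0) (√(5x + 19) - √19)/x = 5·sqrt(19)/38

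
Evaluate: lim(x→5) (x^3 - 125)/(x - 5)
This is a standard limit.

Factor or rationalize the expression:
  lim(x→5) (x^3 - 125)/(x - 5) = 75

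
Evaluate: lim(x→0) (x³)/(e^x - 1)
This is a 0/0 indeterminate form.

Apply L'Hôpital's rule: differentiate numerator and denominator separately.
  f(x) = x^3   ⇒   f'(x) = 3·x^2
  g(x) = e^(x) - 1   ⇒   g'(x) = e^(x)
  lim(x→0) f'(x)/g'(x) = lim(x→0) (3·x^2)/(e^(x))
  = 0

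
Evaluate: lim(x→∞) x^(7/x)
This is an exponential indeterminate form.

For exponential indeterminate forms, take the natural log:
  Let L = lim(x→∞) x^(7/x)
  Then ln(L) = lim(x→∞) [exponent × ln(base)]
  Evaluate using L'Hôpital or standard limits, then exponentiate.
  L = 1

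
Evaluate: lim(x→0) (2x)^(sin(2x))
This is an exponential indeterminate form.

For exponential indeterminate forms, take the natural log:
  Let L = lim(x→0) (2x)^(sin(2x))
  Then ln(L) = lim(x→0) [exponent × ln(base)]
  Evaluate using L'Hôpital or standard limits, then exponentiate.
  L = 1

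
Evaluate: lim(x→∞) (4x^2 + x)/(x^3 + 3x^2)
This is an ∞/∞ indeterminate form.

Apply L'Hôpital's rule: differentiate numerator and denominator separately.
  f(x) = 4·x^2 + x   ⇒   f'(x) = 8·x + 1
  g(x) = x^3 + 3·x^2   ⇒   g'(x) = 3·x^2 + 6·x
  lim(x→∞) f'(x)/g'(x) = lim(x→∞) (8·x + 1)/(3·x^2 + 6·x)
  = 0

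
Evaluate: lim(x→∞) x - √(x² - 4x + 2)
This is an ∞-∞ indeterminate form.

Combine fractions or rationalize to convert ∞-∞ to 0/0 form:
  lim(x→∞) x - √(x² - 4x + 2) = 2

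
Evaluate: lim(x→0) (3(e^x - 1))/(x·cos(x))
This is a 0/0 indeterminate form.

Apply L'Hôpital's rule: differentiate numerator and denominator separately.
  f(x) = 3·e^(x) - 3   ⇒   f'(x) = 3·e^(x)
  g(x) = x·cos(x)   ⇒   g'(x) = -x·sin(x) + cos(x)
  lim(x→0) f'(x)/g'(x) = lim(x→0) (3·e^(x))/(-x·sin(x) + cos(x))
  = 3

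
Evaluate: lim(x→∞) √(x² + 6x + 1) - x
This is an ∞-∞ indeterminate form.

Combine fractions or rationalize to convert ∞-∞ to 0/0 form:
  lim(x→∞) √(x² + 6x + 1) - x = 3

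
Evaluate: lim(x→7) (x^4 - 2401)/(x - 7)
This is a standard limit.

Factor or rationalize the expression:
  lim(x→7) (x^4 - 2401)/(x - 7) = 1372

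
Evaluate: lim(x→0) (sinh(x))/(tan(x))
This is a 0/0 indeterminate form.

Apply L'Hôpital's rule: differentiate numerator and denominator separately.
  f(x) = sinh(x)   ⇒   f'(x) = cosh(x)
  g(x) = tan(x)   ⇒   g'(x) = tan(x)^2 + 1
  lim(x→0) f'(x)/g'(x) = lim(x→0) (cosh(x))/(tan(x)^2 + 1)
  = 1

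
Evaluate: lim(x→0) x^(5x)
This is an exponential indeterminate form.

For exponential indeterminate forms, take the natural log:
  Let L = lim(x→0) x^(5x)
  Then ln(L) = lim(x→0) [exponent × ln(base)]
  Evaluate using L'Hôpital or standard limits, then exponentiate.
  L = 1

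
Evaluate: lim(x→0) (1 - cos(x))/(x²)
This is a 0/0 indeterminate form.

Apply L'Hôpital's rule: differentiate numerator and denominator separately.
  f(x) = 1 - cos(x)   ⇒   f'(x) = sin(x)
  g(x) = x^2   ⇒   g'(x) = 2·x
  lim(x→0) f'(x)/g'(x) = lim(x→0) (sin(x))/(2·x)
  = 1/2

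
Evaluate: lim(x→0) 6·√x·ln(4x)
This is a 0·∞ indeterminate form.

Rewrite 0·∞ as a quotient (0/0 or ∞/∞ form), then apply L'Hôpital's rule:
  lim(x→0) 6·√x·ln(4x) = 0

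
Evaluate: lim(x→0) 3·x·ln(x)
This is a 0·∞ indeterminate form.

Rewrite 0·∞ as a quotient (0/0 or ∞/∞ form), then apply L'Hôpital's rule:
  lim(x→0) 3·x·ln(x) = 0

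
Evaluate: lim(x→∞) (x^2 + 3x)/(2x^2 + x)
This is an ∞/∞ indeterminate form.

Apply L'Hôpital's rule: differentiate numerator and denominator separately.
  f(x) = x^2 + 3·x   ⇒   f'(x) = 2·x + 3
  g(x) = 2·x^2 + x   ⇒   g'(x) = 4·x + 1
  lim(x→∞) f'(x)/g'(x) = lim(x→∞) (2·x + 3)/(4·x + 1)
  = 1/2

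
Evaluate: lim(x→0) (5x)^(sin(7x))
This is an exponential indeterminate form.

For exponential indeterminate forms, take the natural log:
  Let L = lim(x→0) (5x)^(sin(7x))
  Then ln(L) = lim(x→0) [exponent × ln(base)]
  Evaluate using L'Hôpital or standard limits, then exponentiate.
  L = 1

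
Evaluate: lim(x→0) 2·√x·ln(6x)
This is a 0·∞ indeterminate form.

Rewrite 0·∞ as a quotient (0/0 or ∞/∞ form), then apply L'Hôpital's rule:
  lim(x→0) 2·√x·ln(6x) = 0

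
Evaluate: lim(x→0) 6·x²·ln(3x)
This is a 0·∞ indeterminate form.

Rewrite 0·∞ as a quotient (0/0 or ∞/∞ form), then apply L'Hôpital's rule:
  lim(x→0) 6·x²·ln(3x) = 0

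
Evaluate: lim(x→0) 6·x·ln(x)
This is a 0·∞ indeterminate form.

Rewrite 0·∞ as a quotient (0/0 or ∞/∞ form), then apply L'Hôpital's rule:
  lim(x→0) 6·x·ln(x) = 0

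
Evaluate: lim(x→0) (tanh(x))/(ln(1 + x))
This is a 0/0 indeterminate form.

Apply L'Hôpital's rule: differentiate numerator and denominator separately.
  f(x) = tanh(x)   ⇒   f'(x) = 1 - tanh(x)^2
  g(x) = ln(x + 1)   ⇒   g'(x) = 1/(x + 1)
  lim(x→0) f'(x)/g'(x) = lim(x→0) (1 - tanh(x)^2)/(1/(x + 1))
  = 1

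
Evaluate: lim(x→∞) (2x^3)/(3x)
This is an ∞/∞ indeterminate form.

Apply L'Hôpital's rule: differentiate numerator and denominator separately.
  f(x) = 2·x^3   ⇒   f'(x) = 6·x^2
  g(x) = 3·x   ⇒   g'(x) = 3
  lim(x→∞) f'(x)/g'(x) = lim(x→∞) (6·x^2)/(3)
  = ∞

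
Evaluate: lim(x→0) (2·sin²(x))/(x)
This is a 0/0 indeterminate form.

Apply L'Hôpital's rule: differentiate numerator and denominator separately.
  f(x) = 2·sin(x)^2   ⇒   f'(x) = 4·sin(x)·cos(x)
  g(x) = x   ⇒   g'(x) = 1
  lim(x→0) f'(x)/g'(x) = lim(x→0) (4·sin(x)·cos(x))/(1)
  = 0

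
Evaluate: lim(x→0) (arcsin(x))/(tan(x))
This is a 0/0 indeterminate form.

Apply L'Hôpital's rule: differentiate numerator and denominator separately.
  f(x) = asin(x)   ⇒   f'(x) = 1/sqrt(1 - x^2)
  g(x) = tan(x)   ⇒   g'(x) = tan(x)^2 + 1
  lim(x→0) f'(x)/g'(x) = lim(x→0) (1/sqrt(1 - x^2))/(tan(x)^2 + 1)
  = 1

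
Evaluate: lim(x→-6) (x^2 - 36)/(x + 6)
This is a standard limit.

Factor or rationalize the expression:
  lim(x→-6) (x^2 - 36)/(x + 6) = -12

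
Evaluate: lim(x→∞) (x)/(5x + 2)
This is an ∞/∞ indeterminate form.

Apply L'Hôpital's rule: differentiate numerator and denominator separately.
  f(x) = x   ⇒   f'(x) = 1
  g(x) = 5·x + 2   ⇒   g'(x) = 5
  lim(x→∞) f'(x)/g'(x) = lim(x→∞) (1)/(5)
  = 1/5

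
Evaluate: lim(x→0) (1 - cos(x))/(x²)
This is a 0/0 indeterminate form.

Apply L'Hôpital's rule: differentiate numerator and denominator separately.
  f(x) = 1 - cos(x)   ⇒   f'(x) = sin(x)
  g(x) = x^2   ⇒   g'(x) = 2·x
  lim(x→0) f'(x)/g'(x) = lim(x→0) (sin(x))/(2·x)
  = 1/2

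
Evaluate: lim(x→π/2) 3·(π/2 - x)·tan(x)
This is a 0·∞ indeterminate form.

Rewrite 0·∞ as a quotient (0/0 or ∞/∞ form), then apply L'Hôpital's rule:
  lim(x→π/2) 3·(π/2 - x)·tan(x) = 3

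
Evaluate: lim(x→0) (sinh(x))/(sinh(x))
This is a 0/0 indeterminate form.

Apply L'Hôpital's rule: differentiate numerator and denominator separately.
  f(x) = sinh(x)   ⇒   f'(x) = cosh(x)
  g(x) = sinh(x)   ⇒   g'(x) = cosh(x)
  lim(x→0) f'(x)/g'(x) = lim(x→0) (cosh(x))/(cosh(x))
  = 1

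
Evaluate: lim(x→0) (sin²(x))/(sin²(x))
This is a 0/0 indeterminate form.

Apply L'Hôpital's rule: differentiate numerator and denominator separately.
  f(x) = sin(x)^2   ⇒   f'(x) = 2·sin(x)·cos(x)
  g(x) = sin(x)^2   ⇒   g'(x) = 2·sin(x)·cos(x)
  lim(x→0) f'(x)/g'(x) = lim(x→0) (2·sin(x)·cos(x))/(2·sin(x)·cos(x))
  = 1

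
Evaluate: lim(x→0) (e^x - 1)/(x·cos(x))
This is a 0/0 indeterminate form.

Apply L'Hôpital's rule: differentiate numerator and denominator separately.
  f(x) = e^(x) - 1   ⇒   f'(x) = e^(x)
  g(x) = x·cos(x)   ⇒   g'(x) = -x·sin(x) + cos(x)
  lim(x→0) f'(x)/g'(x) = lim(x→0) (e^(x))/(-x·sin(x) + cos(x))
  = 1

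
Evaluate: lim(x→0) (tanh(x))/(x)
This is a 0/0 indeterminate form.

Apply L'Hôpital's rule: differentiate numerator and denominator separately.
  f(x) = tanh(x)   ⇒   f'(x) = 1 - tanh(x)^2
  g(x) = x   ⇒   g'(x) = 1
  lim(x→0) f'(x)/g'(x) = lim(x→0) (1 - tanh(x)^2)/(1)
  = 1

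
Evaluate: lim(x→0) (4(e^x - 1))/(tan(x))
This is a 0/0 indeterminate form.

Apply L'Hôpital's rule: differentiate numerator and denominator separately.
  f(x) = 4·e^(x) - 4   ⇒   f'(x) = 4·e^(x)
  g(x) = tan(x)   ⇒   g'(x) = tan(x)^2 + 1
  lim(x→0) f'(x)/g'(x) = lim(x→0) (4·e^(x))/(tan(x)^2 + 1)
  = 4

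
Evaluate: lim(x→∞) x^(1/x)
This is an exponential indeterminate form.

For exponential indeterminate forms, take the natural log:
  Let L = lim(x→∞) x^(1/x)
  Then ln(L) = lim(x→∞) [exponent × ln(base)]
  Evaluate using L'Hôpital or standard limits, then exponentiate.
  L = 1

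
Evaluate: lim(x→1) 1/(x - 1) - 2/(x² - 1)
This is an ∞-∞ indeterminate form.

Combine fractions or rationalize to convert ∞-∞ to 0/0 form:
  lim(x→1) 1/(x - 1) - 2/(x² - 1) = 1/2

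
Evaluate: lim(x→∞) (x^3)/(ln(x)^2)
This is an ∞/∞ indeterminate form.

Apply L'Hôpital's rule: differentiate numerator and denominator separately.
  f(x) = x^3   ⇒   f'(x) = 3·x^2
  g(x) = ln(x)^2   ⇒   g'(x) = 2·ln(x)/x
  lim(x→∞) f'(x)/g'(x) = lim(x→∞) (3·x^2)/(2·ln(x)/x)
  = ∞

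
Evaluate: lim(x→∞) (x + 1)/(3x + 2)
This is an ∞/∞ indeterminate form.

Apply L'Hôpital's rule: differentiate numerator and denominator separately.
  f(x) = x + 1   ⇒   f'(x) = 1
  g(x) = 3·x + 2   ⇒   g'(x) = 3
  lim(x→∞) f'(x)/g'(x) = lim(x→∞) (1)/(3)
  = 1/3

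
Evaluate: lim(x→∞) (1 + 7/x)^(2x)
This is an exponential indeterminate form.

For exponential indeterminate forms, take the natural log:
  Let L = lim(x→∞) (1 + 7/x)^(2x)
  Then ln(L) = lim(x→∞) [exponent × ln(base)]
  Evaluate using L'Hôpital or standard limits, then exponentiate.
  L = e^(14)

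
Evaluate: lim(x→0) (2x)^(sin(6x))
This is an exponential indeterminate form.

For exponential indeterminate forms, take the natural log:
  Let L = lim(x→0) (2x)^(sin(6x))
  Then ln(L) = lim(x→0) [exponent × ln(base)]
  Evaluate using L'Hôpital or standard limits, then exponentiate.
  L = 1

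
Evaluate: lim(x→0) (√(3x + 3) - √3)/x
This is a standard limit.

Factor or rationalize the expression:
  lim(x→0) (√(3x + 3) - √3)/x = sqrt(3)/2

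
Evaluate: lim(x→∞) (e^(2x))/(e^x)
This is an ∞/∞ indeterminate form.

Apply L'Hôpital's rule: differentiate numerator and denominator separately.
  f(x) = e^(2·x)   ⇒   f'(x) = 2·e^(2·x)
  g(x) = e^(x)   ⇒   g'(x) = e^(x)
  lim(x→∞) f'(x)/g'(x) = lim(x→∞) (2·e^(2·x))/(e^(x))
  = ∞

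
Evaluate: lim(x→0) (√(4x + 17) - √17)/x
This is a standard limit.

Factor or rationalize the expression:
  lim(x→0) (√(4x + 17) - √17)/x = 2·sqrt(17)/17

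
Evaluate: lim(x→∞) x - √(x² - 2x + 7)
This is an ∞-∞ indeterminate form.

Combine fractions or rationalize to convert ∞-∞ to 0/0 form:
  lim(x→∞) x - √(x² - 2x + 7) = 1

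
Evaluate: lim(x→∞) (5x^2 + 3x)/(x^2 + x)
This is an ∞/∞ indeterminate form.

Apply L'Hôpital's rule: differentiate numerator and denominator separately.
  f(x) = 5·x^2 + 3·x   ⇒   f'(x) = 10·x + 3
  g(x) = x^2 + x   ⇒   g'(x) = 2·x + 1
  lim(x→∞) f'(x)/g'(x) = lim(x→∞) (10·x + 3)/(2·x + 1)
  = 5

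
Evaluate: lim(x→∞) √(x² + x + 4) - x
This is an ∞-∞ indeterminate form.

Combine fractions or rationalize to convert ∞-∞ to 0/0 form:
  lim(x→∞) √(x² + x + 4) - x = 1/2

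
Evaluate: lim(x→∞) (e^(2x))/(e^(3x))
This is an ∞/∞ indeterminate form.

Apply L'Hôpital's rule: differentiate numerator and denominator separately.
  f(x) = e^(2·x)   ⇒   f'(x) = 2·e^(2·x)
  g(x) = e^(3·x)   ⇒   g'(x) = 3·e^(3·x)
  lim(x→∞) f'(x)/g'(x) = lim(x→∞) (2·e^(2·x))/(3·e^(3·x))
  = 0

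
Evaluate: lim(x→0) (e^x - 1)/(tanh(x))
This is a 0/0 indeterminate form.

Apply L'Hôpital's rule: differentiate numerator and denominator separately.
  f(x) = e^(x) - 1   ⇒   f'(x) = e^(x)
  g(x) = tanh(x)   ⇒   g'(x) = 1 - tanh(x)^2
  lim(x→0) f'(x)/g'(x) = lim(x→0) (e^(x))/(1 - tanh(x)^2)
  = 1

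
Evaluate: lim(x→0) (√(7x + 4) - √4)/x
This is a standard limit.

Factor or rationalize the expression:
  lim(x→0) (√(7x + 4) - √4)/x = 7/4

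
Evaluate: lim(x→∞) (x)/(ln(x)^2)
This is an ∞/∞ indeterminate form.

Apply L'Hôpital's rule: differentiate numerator and denominator separately.
  f(x) = x   ⇒   f'(x) = 1
  g(x) = ln(x)^2   ⇒   g'(x) = 2·ln(x)/x
  lim(x→∞) f'(x)/g'(x) = lim(x→∞) (1)/(2·ln(x)/x)
  = ∞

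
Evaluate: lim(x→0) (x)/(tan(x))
This is a 0/0 indeterminate form.

Apply L'Hôpital's rule: differentiate numerator and denominator separately.
  f(x) = x   ⇒   f'(x) = 1
  g(x) = tan(x)   ⇒   g'(x) = tan(x)^2 + 1
  lim(x→0) f'(x)/g'(x) = lim(x→0) (1)/(tan(x)^2 + 1)
  = 1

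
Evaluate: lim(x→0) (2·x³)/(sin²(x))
This is a 0/0 indeterminate form.

Apply L'Hôpital's rule: differentiate numerator and denominator separately.
  f(x) = 2·x^3   ⇒   f'(x) = 6·x^2
  g(x) = sin(x)^2   ⇒   g'(x) = 2·sin(x)·cos(x)
  lim(x→0) f'(x)/g'(x) = lim(x→0) (6·x^2)/(2·sin(x)·cos(x))
  = 0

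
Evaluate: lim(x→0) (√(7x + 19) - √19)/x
This is a standard limit.

Factor or rationalize the expression:
  lim(x→0) (√(7x + 19) - √19)/x = 7·sqrt(19)/38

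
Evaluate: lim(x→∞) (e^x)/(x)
This is an ∞/∞ indeterminate form.

Apply L'Hôpital's rule: differentiate numerator and denominator separately.
  f(x) = e^(x)   ⇒   f'(x) = e^(x)
  g(x) = x   ⇒   g'(x) = 1
  lim(x→∞) f'(x)/g'(x) = lim(x→∞) (e^(x))/(1)
  = ∞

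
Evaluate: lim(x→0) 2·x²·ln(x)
This is a 0·∞ indeterminate form.

Rewrite 0·∞ as a quotient (0/0 or ∞/∞ form), then apply L'Hôpital's rule:
  lim(x→0) 2·x²·ln(x) = 0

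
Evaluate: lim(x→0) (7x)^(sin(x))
This is an exponential indeterminate form.

For exponential indeterminate forms, take the natural log:
  Let L = lim(x→0) (7x)^(sin(x))
  Then ln(L) = lim(x→0) [exponent × ln(base)]
  Evaluate using L'Hôpital or standard limits, then exponentiate.
  L = 1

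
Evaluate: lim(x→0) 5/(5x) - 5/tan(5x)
This is an ∞-∞ indeterminate form.

Combine fractions or rationalize to convert ∞-∞ to 0/0 form:
  lim(x→0) 5/(5x) - 5/tan(5x) = 0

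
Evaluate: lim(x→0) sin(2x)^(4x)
This is an exponential indeterminate form.

For exponential indeterminate forms, take the natural log:
  Let L = lim(x→0) sin(2x)^(4x)
  Then ln(L) = lim(x→0) [exponent × ln(base)]
  Evaluate using L'Hôpital or standard limits, then exponentiate.
  L = 1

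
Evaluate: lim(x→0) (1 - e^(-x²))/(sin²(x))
This is a 0/0 indeterminate form.

Apply L'Hôpital's rule: differentiate numerator and denominator separately.
  f(x) = 1 - e^(-x^2)   ⇒   f'(x) = 2·x·e^(-x^2)
  g(x) = sin(x)^2   ⇒   g'(x) = 2·sin(x)·cos(x)
  lim(x→0) f'(x)/g'(x) = lim(x→0) (2·x·e^(-x^2))/(2·sin(x)·cos(x))
  = 1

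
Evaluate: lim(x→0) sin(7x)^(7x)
This is an exponential indeterminate form.

For exponential indeterminate forms, take the natural log:
  Let L = lim(x→0) sin(7x)^(7x)
  Then ln(L) = lim(x→0) [exponent × ln(base)]
  Evaluate using L'Hôpital or standard limits, then exponentiate.
  L = 1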